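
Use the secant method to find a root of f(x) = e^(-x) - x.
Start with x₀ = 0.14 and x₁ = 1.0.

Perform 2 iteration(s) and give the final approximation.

f(x) = e^(-x) - x
x₀ = 0.14, x₁ = 1.0

Secant formula: x_{n+1} = x_n - f(x_n)(x_n - x_{n-1})/(f(x_n) - f(x_{n-1}))

Iteration 1:
  f(0.140000) = 0.729358
  f(1.000000) = -0.632121
  x_2 = 1.000000 - (-0.632121)×(1.000000 - 0.140000)/(-0.632121 - 0.729358)
       = 0.600711
Iteration 2:
  f(1.000000) = -0.632121
  f(0.600711) = -0.052289
  x_3 = 0.600711 - (-0.052289)×(0.600711 - 1.000000)/(-0.052289 - (-0.632121))
       = 0.564703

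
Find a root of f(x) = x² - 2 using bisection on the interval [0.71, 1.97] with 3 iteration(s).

f(x) = x² - 2
Initial interval: [0.71, 1.97]

Iteration 1:
  c_1 = (0.710000 + 1.970000)/2 = 1.340000
  f(c_1) = f(1.340000) = -0.204400
  f(a) × f(c) ≥ 0, new interval: [1.340000, 1.970000]
Iteration 2:
  c_2 = (1.340000 + 1.970000)/2 = 1.655000
  f(c_2) = f(1.655000) = 0.739025
  f(a) × f(c) < 0, new interval: [1.340000, 1.655000]
Iteration 3:
  c_3 = (1.340000 + 1.655000)/2 = 1.497500
  f(c_3) = f(1.497500) = 0.242506
  f(a) × f(c) < 0, new interval: [1.340000, 1.497500]

After 3 iteration(s), the approximation is c_3 = 1.497500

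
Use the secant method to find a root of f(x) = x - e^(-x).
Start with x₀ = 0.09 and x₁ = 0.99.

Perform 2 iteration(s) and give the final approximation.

f(x) = x - e^(-x)
x₀ = 0.09, x₁ = 0.99

Secant formula: x_{n+1} = x_n - f(x_n)(x_n - x_{n-1})/(f(x_n) - f(x_{n-1}))

Iteration 1:
  f(0.090000) = -0.823931
  f(0.990000) = 0.618423
  x_2 = 0.990000 - 0.618423×(0.990000 - 0.090000)/(0.618423 - (-0.823931))
       = 0.604116
Iteration 2:
  f(0.990000) = 0.618423
  f(0.604116) = 0.057559
  x_3 = 0.604116 - 0.057559×(0.604116 - 0.990000)/(0.057559 - 0.618423)
       = 0.564515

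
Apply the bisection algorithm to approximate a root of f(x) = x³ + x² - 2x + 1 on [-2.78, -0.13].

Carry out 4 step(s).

f(x) = x³ + x² - 2x + 1
Initial interval: [-2.78, -0.13]

Iteration 1:
  c_1 = (-2.780000 + (-0.130000))/2 = -1.455000
  f(c_1) = f(-1.455000) = 2.946754
  f(a) × f(c) < 0, new interval: [-2.780000, -1.455000]
Iteration 2:
  c_2 = (-2.780000 + (-1.455000))/2 = -2.117500
  f(c_2) = f(-2.117500) = 0.224347
  f(a) × f(c) < 0, new interval: [-2.780000, -2.117500]
Iteration 3:
  c_3 = (-2.780000 + (-2.117500))/2 = -2.448750
  f(c_3) = f(-2.448750) = -2.789751
  f(a) × f(c) ≥ 0, new interval: [-2.448750, -2.117500]
Iteration 4:
  c_4 = (-2.448750 + (-2.117500))/2 = -2.283125
  f(c_4) = f(-2.283125) = -1.122244
  f(a) × f(c) ≥ 0, new interval: [-2.283125, -2.117500]

After 4 iteration(s), the approximation is c_4 = -2.283125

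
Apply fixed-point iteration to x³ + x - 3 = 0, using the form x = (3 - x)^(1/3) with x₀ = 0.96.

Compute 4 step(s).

Equation: x³ + x - 3 = 0
Fixed-point form: x = (3 - x)^(1/3)
x₀ = 0.96

x_1 = g(0.960000) = 1.268265
x_2 = g(1.268265) = 1.200864
x_3 = g(1.200864) = 1.216246
x_4 = g(1.216246) = 1.212770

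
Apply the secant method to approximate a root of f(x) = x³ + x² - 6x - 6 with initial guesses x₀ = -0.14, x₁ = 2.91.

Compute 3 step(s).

f(x) = x³ + x² - 6x - 6
x₀ = -0.14, x₁ = 2.91

Secant formula: x_{n+1} = x_n - f(x_n)(x_n - x_{n-1})/(f(x_n) - f(x_{n-1}))

Iteration 1:
  f(-0.140000) = -5.143144
  f(2.910000) = 9.650271
  x_2 = 2.910000 - 9.650271×(2.910000 - (-0.140000))/(9.650271 - (-5.143144))
       = 0.920376
Iteration 2:
  f(2.910000) = 9.650271
  f(0.920376) = -9.895522
  x_3 = 0.920376 - (-9.895522)×(0.920376 - 2.910000)/(-9.895522 - 9.650271)
       = 1.927671
Iteration 3:
  f(0.920376) = -9.895522
  f(1.927671) = -6.687051
  x_4 = 1.927671 - (-6.687051)×(1.927671 - 0.920376)/(-6.687051 - (-9.895522))
       = 4.027060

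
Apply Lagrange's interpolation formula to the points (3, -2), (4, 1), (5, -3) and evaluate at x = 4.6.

Lagrange interpolation formula:
P(x) = Σ yᵢ × Lᵢ(x)
where Lᵢ(x) = Π_{j≠i} (x - xⱼ)/(xᵢ - xⱼ)

L_0(4.6) = (4.6 - 4)/(3 - 4) × (4.6 - 5)/(3 - 5) = -0.120000
L_1(4.6) = (4.6 - 3)/(4 - 3) × (4.6 - 5)/(4 - 5) = 0.640000
L_2(4.6) = (4.6 - 3)/(5 - 3) × (4.6 - 4)/(5 - 4) = 0.480000

P(4.6) = (-2)×L_0(4.6) + 1×L_1(4.6) + (-3)×L_2(4.6)
P(4.6) = -0.560000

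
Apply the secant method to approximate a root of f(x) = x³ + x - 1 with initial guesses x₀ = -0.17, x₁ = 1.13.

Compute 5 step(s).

f(x) = x³ + x - 1
x₀ = -0.17, x₁ = 1.13

Secant formula: x_{n+1} = x_n - f(x_n)(x_n - x_{n-1})/(f(x_n) - f(x_{n-1}))

Iteration 1:
  f(-0.170000) = -1.174913
  f(1.130000) = 1.572897
  x_2 = 1.130000 - 1.572897×(1.130000 - (-0.170000))/(1.572897 - (-1.174913))
       = 0.385856
Iteration 2:
  f(1.130000) = 1.572897
  f(0.385856) = -0.556696
  x_3 = 0.385856 - (-0.556696)×(0.385856 - 1.130000)/(-0.556696 - 1.572897)
       = 0.580382
Iteration 3:
  f(0.385856) = -0.556696
  f(0.580382) = -0.224119
  x_4 = 0.580382 - (-0.224119)×(0.580382 - 0.385856)/(-0.224119 - (-0.556696))
       = 0.711471
Iteration 4:
  f(0.580382) = -0.224119
  f(0.711471) = 0.071612
  x_5 = 0.711471 - 0.071612×(0.711471 - 0.580382)/(0.071612 - (-0.224119))
       = 0.679728
Iteration 5:
  f(0.711471) = 0.071612
  f(0.679728) = -0.006218
  x_6 = 0.679728 - (-0.006218)×(0.679728 - 0.711471)/(-0.006218 - 0.071612)
       = 0.682264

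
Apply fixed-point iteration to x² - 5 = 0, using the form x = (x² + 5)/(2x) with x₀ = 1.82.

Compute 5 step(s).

Equation: x² - 5 = 0
Fixed-point form: x = (x² + 5)/(2x)
x₀ = 1.82

x_1 = g(1.820000) = 2.283626
x_2 = g(2.283626) = 2.236563
x_3 = g(2.236563) = 2.236068
x_4 = g(2.236068) = 2.236068
x_5 = g(2.236068) = 2.236068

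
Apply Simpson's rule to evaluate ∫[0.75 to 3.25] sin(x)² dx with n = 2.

f(x) = sin(x)²
a = 0.75, b = 3.25, n = 2
h = (b - a)/n = 1.250000

Simpson's rule: (h/3)[f(x₀) + 4f(x₁) + 2f(x₂) + ... + f(xₙ)]

x_0 = 0.7500, f(x_0) = 0.464631, coefficient = 1
x_1 = 2.0000, f(x_1) = 0.826822, coefficient = 4
x_2 = 3.2500, f(x_2) = 0.011706, coefficient = 1

I ≈ (1.250000/3) × 3.783625 = 1.576510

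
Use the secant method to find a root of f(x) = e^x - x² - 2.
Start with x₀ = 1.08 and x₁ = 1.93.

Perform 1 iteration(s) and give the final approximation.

f(x) = e^x - x² - 2
x₀ = 1.08, x₁ = 1.93

Secant formula: x_{n+1} = x_n - f(x_n)(x_n - x_{n-1})/(f(x_n) - f(x_{n-1}))

Iteration 1:
  f(1.080000) = -0.221720
  f(1.930000) = 1.164610
  x_2 = 1.930000 - 1.164610×(1.930000 - 1.080000)/(1.164610 - (-0.221720))
       = 1.215943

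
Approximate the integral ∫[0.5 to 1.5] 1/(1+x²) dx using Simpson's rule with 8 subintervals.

f(x) = 1/(1+x²)
a = 0.5, b = 1.5, n = 8
h = (b - a)/n = 0.125000

Simpson's rule: (h/3)[f(x₀) + 4f(x₁) + 2f(x₂) + ... + f(xₙ)]

x_0 = 0.5000, f(x_0) = 0.800000, coefficient = 1
x_1 = 0.6250, f(x_1) = 0.719101, coefficient = 4
x_2 = 0.7500, f(x_2) = 0.640000, coefficient = 2
x_3 = 0.8750, f(x_3) = 0.566372, coefficient = 4
x_4 = 1.0000, f(x_4) = 0.500000, coefficient = 2
x_5 = 1.1250, f(x_5) = 0.441379, coefficient = 4
x_6 = 1.2500, f(x_6) = 0.390244, coefficient = 2
x_7 = 1.3750, f(x_7) = 0.345946, coefficient = 4
x_8 = 1.5000, f(x_8) = 0.307692, coefficient = 1

I ≈ (0.125000/3) × 12.459372 = 0.519141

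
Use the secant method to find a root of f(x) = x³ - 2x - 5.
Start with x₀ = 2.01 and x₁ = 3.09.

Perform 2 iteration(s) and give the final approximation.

f(x) = x³ - 2x - 5
x₀ = 2.01, x₁ = 3.09

Secant formula: x_{n+1} = x_n - f(x_n)(x_n - x_{n-1})/(f(x_n) - f(x_{n-1}))

Iteration 1:
  f(2.010000) = -0.899399
  f(3.090000) = 18.323629
  x_2 = 3.090000 - 18.323629×(3.090000 - 2.010000)/(18.323629 - (-0.899399))
       = 2.060531
Iteration 2:
  f(3.090000) = 18.323629
  f(2.060531) = -0.372489
  x_3 = 2.060531 - (-0.372489)×(2.060531 - 3.090000)/(-0.372489 - 18.323629)
       = 2.081041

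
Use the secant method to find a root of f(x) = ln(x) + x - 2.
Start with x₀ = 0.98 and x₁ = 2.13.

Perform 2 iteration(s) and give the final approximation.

f(x) = ln(x) + x - 2
x₀ = 0.98, x₁ = 2.13

Secant formula: x_{n+1} = x_n - f(x_n)(x_n - x_{n-1})/(f(x_n) - f(x_{n-1}))

Iteration 1:
  f(0.980000) = -1.040203
  f(2.130000) = 0.886122
  x_2 = 2.130000 - 0.886122×(2.130000 - 0.980000)/(0.886122 - (-1.040203))
       = 1.600992
Iteration 2:
  f(2.130000) = 0.886122
  f(1.600992) = 0.071616
  x_3 = 1.600992 - 0.071616×(1.600992 - 2.130000)/(0.071616 - 0.886122)
       = 1.554479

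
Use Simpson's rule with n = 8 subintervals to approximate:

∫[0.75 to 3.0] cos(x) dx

f(x) = cos(x)
a = 0.75, b = 3.0, n = 8
h = (b - a)/n = 0.281250

Simpson's rule: (h/3)[f(x₀) + 4f(x₁) + 2f(x₂) + ... + f(xₙ)]

x_0 = 0.7500, f(x_0) = 0.731689, coefficient = 1
x_1 = 1.0312, f(x_1) = 0.513747, coefficient = 4
x_2 = 1.3125, f(x_2) = 0.255434, coefficient = 2
x_3 = 1.5938, f(x_3) = -0.022952, coefficient = 4
x_4 = 1.8750, f(x_4) = -0.299534, coefficient = 2
x_5 = 2.1562, f(x_5) = -0.552578, coefficient = 4
x_6 = 2.4375, f(x_6) = -0.762199, coefficient = 2
x_7 = 2.7188, f(x_7) = -0.911926, coefficient = 4
x_8 = 3.0000, f(x_8) = -0.989992, coefficient = 1

I ≈ (0.281250/3) × -5.765736 = -0.540538
Exact value: -0.540519
Error: 0.000019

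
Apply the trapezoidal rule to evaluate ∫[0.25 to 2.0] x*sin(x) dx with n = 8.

f(x) = x*sin(x)
a = 0.25, b = 2.0, n = 8
h = (b - a)/n = 0.218750

Trapezoidal rule: (h/2)[f(x₀) + 2f(x₁) + 2f(x₂) + ... + f(xₙ)]

x_0 = 0.2500, f(x_0) = 0.061851, coefficient = 1
x_1 = 0.4688, f(x_1) = 0.211768, coefficient = 2
x_2 = 0.6875, f(x_2) = 0.436292, coefficient = 2
x_3 = 0.9062, f(x_3) = 0.713397, coefficient = 2
x_4 = 1.1250, f(x_4) = 1.015051, coefficient = 2
x_5 = 1.3438, f(x_5) = 1.309263, coefficient = 2
x_6 = 1.5625, f(x_6) = 1.562446, coefficient = 2
x_7 = 1.7812, f(x_7) = 1.741949, coefficient = 2
x_8 = 2.0000, f(x_8) = 1.818595, coefficient = 1

I ≈ (0.218750/2) × 15.860779 = 1.734773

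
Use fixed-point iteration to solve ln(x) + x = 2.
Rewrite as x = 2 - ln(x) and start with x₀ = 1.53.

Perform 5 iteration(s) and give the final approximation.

Equation: ln(x) + x = 2
Fixed-point form: x = 2 - ln(x)
x₀ = 1.53

x_1 = g(1.530000) = 1.574732
x_2 = g(1.574732) = 1.545915
x_3 = g(1.545915) = 1.564384
x_4 = g(1.564384) = 1.552508
x_5 = g(1.552508) = 1.560128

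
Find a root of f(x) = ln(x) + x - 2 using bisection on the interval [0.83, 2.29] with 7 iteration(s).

f(x) = ln(x) + x - 2
Initial interval: [0.83, 2.29]

Iteration 1:
  c_1 = (0.830000 + 2.290000)/2 = 1.560000
  f(c_1) = f(1.560000) = 0.004686
  f(a) × f(c) < 0, new interval: [0.830000, 1.560000]
Iteration 2:
  c_2 = (0.830000 + 1.560000)/2 = 1.195000
  f(c_2) = f(1.195000) = -0.626854
  f(a) × f(c) ≥ 0, new interval: [1.195000, 1.560000]
Iteration 3:
  c_3 = (1.195000 + 1.560000)/2 = 1.377500
  f(c_3) = f(1.377500) = -0.302230
  f(a) × f(c) ≥ 0, new interval: [1.377500, 1.560000]
Iteration 4:
  c_4 = (1.377500 + 1.560000)/2 = 1.468750
  f(c_4) = f(1.468750) = -0.146838
  f(a) × f(c) ≥ 0, new interval: [1.468750, 1.560000]
Iteration 5:
  c_5 = (1.468750 + 1.560000)/2 = 1.514375
  f(c_5) = f(1.514375) = -0.070622
  f(a) × f(c) ≥ 0, new interval: [1.514375, 1.560000]
Iteration 6:
  c_6 = (1.514375 + 1.560000)/2 = 1.537187
  f(c_6) = f(1.537187) = -0.032858
  f(a) × f(c) ≥ 0, new interval: [1.537187, 1.560000]
Iteration 7:
  c_7 = (1.537187 + 1.560000)/2 = 1.548594
  f(c_7) = f(1.548594) = -0.014059
  f(a) × f(c) ≥ 0, new interval: [1.548594, 1.560000]

After 7 iteration(s), the approximation is c_7 = 1.548594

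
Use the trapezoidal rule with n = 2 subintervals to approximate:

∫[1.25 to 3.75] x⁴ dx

f(x) = x⁴
a = 1.25, b = 3.75, n = 2
h = (b - a)/n = 1.250000

Trapezoidal rule: (h/2)[f(x₀) + 2f(x₁) + 2f(x₂) + ... + f(xₙ)]

x_0 = 1.2500, f(x_0) = 2.441406, coefficient = 1
x_1 = 2.5000, f(x_1) = 39.062500, coefficient = 2
x_2 = 3.7500, f(x_2) = 197.753906, coefficient = 1

I ≈ (1.250000/2) × 278.320312 = 173.950195
Exact value: 147.705078
Error: 26.245117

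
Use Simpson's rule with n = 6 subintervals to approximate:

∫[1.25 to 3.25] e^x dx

f(x) = e^x
a = 1.25, b = 3.25, n = 6
h = (b - a)/n = 0.333333

Simpson's rule: (h/3)[f(x₀) + 4f(x₁) + 2f(x₂) + ... + f(xₙ)]

x_0 = 1.2500, f(x_0) = 3.490343, coefficient = 1
x_1 = 1.5833, f(x_1) = 4.871166, coefficient = 4
x_2 = 1.9167, f(x_2) = 6.798260, coefficient = 2
x_3 = 2.2500, f(x_3) = 9.487736, coefficient = 4
x_4 = 2.5833, f(x_4) = 13.241202, coefficient = 2
x_5 = 2.9167, f(x_5) = 18.479586, coefficient = 4
x_6 = 3.2500, f(x_6) = 25.790340, coefficient = 1

I ≈ (0.333333/3) × 200.713558 = 22.301506
Exact value: 22.299997
Error: 0.001509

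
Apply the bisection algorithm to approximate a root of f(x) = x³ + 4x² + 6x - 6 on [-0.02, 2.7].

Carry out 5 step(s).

f(x) = x³ + 4x² + 6x - 6
Initial interval: [-0.02, 2.7]

Iteration 1:
  c_1 = (-0.020000 + 2.700000)/2 = 1.340000
  f(c_1) = f(1.340000) = 11.628504
  f(a) × f(c) < 0, new interval: [-0.020000, 1.340000]
Iteration 2:
  c_2 = (-0.020000 + 1.340000)/2 = 0.660000
  f(c_2) = f(0.660000) = -0.010104
  f(a) × f(c) ≥ 0, new interval: [0.660000, 1.340000]
Iteration 3:
  c_3 = (0.660000 + 1.340000)/2 = 1.000000
  f(c_3) = f(1.000000) = 5.000000
  f(a) × f(c) < 0, new interval: [0.660000, 1.000000]
Iteration 4:
  c_4 = (0.660000 + 1.000000)/2 = 0.830000
  f(c_4) = f(0.830000) = 2.307387
  f(a) × f(c) < 0, new interval: [0.660000, 0.830000]
Iteration 5:
  c_5 = (0.660000 + 0.830000)/2 = 0.745000
  f(c_5) = f(0.745000) = 1.103594
  f(a) × f(c) < 0, new interval: [0.660000, 0.745000]

After 5 iteration(s), the approximation is c_5 = 0.745000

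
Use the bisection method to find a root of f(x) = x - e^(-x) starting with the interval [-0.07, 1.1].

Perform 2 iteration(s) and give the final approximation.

f(x) = x - e^(-x)
Initial interval: [-0.07, 1.1]

Iteration 1:
  c_1 = (-0.070000 + 1.100000)/2 = 0.515000
  f(c_1) = f(0.515000) = -0.082501
  f(a) × f(c) ≥ 0, new interval: [0.515000, 1.100000]
Iteration 2:
  c_2 = (0.515000 + 1.100000)/2 = 0.807500
  f(c_2) = f(0.807500) = 0.361528
  f(a) × f(c) < 0, new interval: [0.515000, 0.807500]

After 2 iteration(s), the approximation is c_2 = 0.807500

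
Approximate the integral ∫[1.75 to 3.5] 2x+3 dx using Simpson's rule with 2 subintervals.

f(x) = 2x+3
a = 1.75, b = 3.5, n = 2
h = (b - a)/n = 0.875000

Simpson's rule: (h/3)[f(x₀) + 4f(x₁) + 2f(x₂) + ... + f(xₙ)]

x_0 = 1.7500, f(x_0) = 6.500000, coefficient = 1
x_1 = 2.6250, f(x_1) = 8.250000, coefficient = 4
x_2 = 3.5000, f(x_2) = 10.000000, coefficient = 1

I ≈ (0.875000/3) × 49.500000 = 14.437500
Exact value: 14.437500
Error: 0.000000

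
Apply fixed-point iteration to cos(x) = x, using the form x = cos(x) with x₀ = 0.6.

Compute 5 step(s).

Equation: cos(x) = x
Fixed-point form: x = cos(x)
x₀ = 0.6

x_1 = g(0.600000) = 0.825336
x_2 = g(0.825336) = 0.678310
x_3 = g(0.678310) = 0.778634
x_4 = g(0.778634) = 0.711874
x_5 = g(0.711874) = 0.757139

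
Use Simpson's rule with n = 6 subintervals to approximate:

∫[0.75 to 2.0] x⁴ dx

f(x) = x⁴
a = 0.75, b = 2.0, n = 6
h = (b - a)/n = 0.208333

Simpson's rule: (h/3)[f(x₀) + 4f(x₁) + 2f(x₂) + ... + f(xₙ)]

x_0 = 0.7500, f(x_0) = 0.316406, coefficient = 1
x_1 = 0.9583, f(x_1) = 0.843464, coefficient = 4
x_2 = 1.1667, f(x_2) = 1.852623, coefficient = 2
x_3 = 1.3750, f(x_3) = 3.574463, coefficient = 4
x_4 = 1.5833, f(x_4) = 6.284770, coefficient = 2
x_5 = 1.7917, f(x_5) = 10.304546, coefficient = 4
x_6 = 2.0000, f(x_6) = 16.000000, coefficient = 1

I ≈ (0.208333/3) × 91.481084 = 6.352853
Exact value: 6.352539
Error: 0.000314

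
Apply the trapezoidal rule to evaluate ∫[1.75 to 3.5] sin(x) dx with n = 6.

f(x) = sin(x)
a = 1.75, b = 3.5, n = 6
h = (b - a)/n = 0.291667

Trapezoidal rule: (h/2)[f(x₀) + 2f(x₁) + 2f(x₂) + ... + f(xₙ)]

x_0 = 1.7500, f(x_0) = 0.983986, coefficient = 1
x_1 = 2.0417, f(x_1) = 0.891174, coefficient = 2
x_2 = 2.3333, f(x_2) = 0.723086, coefficient = 2
x_3 = 2.6250, f(x_3) = 0.493920, coefficient = 2
x_4 = 2.9167, f(x_4) = 0.223034, coefficient = 2
x_5 = 3.2083, f(x_5) = -0.066691, coefficient = 2
x_6 = 3.5000, f(x_6) = -0.350783, coefficient = 1

I ≈ (0.291667/2) × 5.162249 = 0.752828
Exact value: 0.758211
Error: 0.005383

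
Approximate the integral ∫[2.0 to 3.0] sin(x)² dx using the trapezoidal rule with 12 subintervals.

f(x) = sin(x)²
a = 2.0, b = 3.0, n = 12
h = (b - a)/n = 0.083333

Trapezoidal rule: (h/2)[f(x₀) + 2f(x₁) + 2f(x₂) + ... + f(xₙ)]

x_0 = 2.0000, f(x_0) = 0.826822, coefficient = 1
x_1 = 2.0833, f(x_1) = 0.759518, coefficient = 2
x_2 = 2.1667, f(x_2) = 0.685022, coefficient = 2
x_3 = 2.2500, f(x_3) = 0.605398, coefficient = 2
x_4 = 2.3333, f(x_4) = 0.522853, coefficient = 2
x_5 = 2.4167, f(x_5) = 0.439675, coefficient = 2
x_6 = 2.5000, f(x_6) = 0.358169, coefficient = 2
x_7 = 2.5833, f(x_7) = 0.280593, coefficient = 2
x_8 = 2.6667, f(x_8) = 0.209098, coefficient = 2
x_9 = 2.7500, f(x_9) = 0.145665, coefficient = 2
x_10 = 2.8333, f(x_10) = 0.092052, coefficient = 2
x_11 = 2.9167, f(x_11) = 0.049744, coefficient = 2
x_12 = 3.0000, f(x_12) = 0.019915, coefficient = 1

I ≈ (0.083333/2) × 9.142311 = 0.380930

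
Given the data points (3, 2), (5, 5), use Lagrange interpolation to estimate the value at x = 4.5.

Lagrange interpolation formula:
P(x) = Σ yᵢ × Lᵢ(x)
where Lᵢ(x) = Π_{j≠i} (x - xⱼ)/(xᵢ - xⱼ)

L_0(4.5) = (4.5 - 5)/(3 - 5) = 0.250000
L_1(4.5) = (4.5 - 3)/(5 - 3) = 0.750000

P(4.5) = 2×L_0(4.5) + 5×L_1(4.5)
P(4.5) = 4.250000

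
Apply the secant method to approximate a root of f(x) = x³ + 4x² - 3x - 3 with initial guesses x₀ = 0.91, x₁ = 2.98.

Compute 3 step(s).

f(x) = x³ + 4x² - 3x - 3
x₀ = 0.91, x₁ = 2.98

Secant formula: x_{n+1} = x_n - f(x_n)(x_n - x_{n-1})/(f(x_n) - f(x_{n-1}))

Iteration 1:
  f(0.910000) = -1.664029
  f(2.980000) = 50.045192
  x_2 = 2.980000 - 50.045192×(2.980000 - 0.910000)/(50.045192 - (-1.664029))
       = 0.976614
Iteration 2:
  f(2.980000) = 50.045192
  f(0.976614) = -1.183275
  x_3 = 0.976614 - (-1.183275)×(0.976614 - 2.980000)/(-1.183275 - 50.045192)
       = 1.022888
Iteration 3:
  f(0.976614) = -1.183275
  f(1.022888) = -0.813218
  x_4 = 1.022888 - (-0.813218)×(1.022888 - 0.976614)/(-0.813218 - (-1.183275))
       = 1.124578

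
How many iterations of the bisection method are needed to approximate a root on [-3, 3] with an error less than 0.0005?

We need (b-a)/2^n ≤ 0.0005
(3 - (-3))/2^n ≤ 0.0005
6/2^n ≤ 0.0005
2^n ≥ 12000
n ≥ log₂(12000) = 13.55
n ≥ 14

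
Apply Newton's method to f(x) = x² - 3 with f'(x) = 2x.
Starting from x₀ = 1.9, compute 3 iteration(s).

f(x) = x² - 3
f'(x) = 2x
x₀ = 1.9

Newton-Raphson formula: x_{n+1} = x_n - f(x_n)/f'(x_n)

Iteration 1:
  f(1.900000) = 0.610000
  f'(1.900000) = 3.800000
  x_1 = 1.900000 - 0.610000/3.800000 = 1.739474
Iteration 2:
  f(1.739474) = 0.025769
  f'(1.739474) = 3.478947
  x_2 = 1.739474 - 0.025769/3.478947 = 1.732067
Iteration 3:
  f(1.732067) = 0.000055
  f'(1.732067) = 3.464133
  x_3 = 1.732067 - 0.000055/3.464133 = 1.732051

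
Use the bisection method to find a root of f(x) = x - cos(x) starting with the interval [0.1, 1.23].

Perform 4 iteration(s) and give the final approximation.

f(x) = x - cos(x)
Initial interval: [0.1, 1.23]

Iteration 1:
  c_1 = (0.100000 + 1.230000)/2 = 0.665000
  f(c_1) = f(0.665000) = -0.121917
  f(a) × f(c) ≥ 0, new interval: [0.665000, 1.230000]
Iteration 2:
  c_2 = (0.665000 + 1.230000)/2 = 0.947500
  f(c_2) = f(0.947500) = 0.363785
  f(a) × f(c) < 0, new interval: [0.665000, 0.947500]
Iteration 3:
  c_3 = (0.665000 + 0.947500)/2 = 0.806250
  f(c_3) = f(0.806250) = 0.114040
  f(a) × f(c) < 0, new interval: [0.665000, 0.806250]
Iteration 4:
  c_4 = (0.665000 + 0.806250)/2 = 0.735625
  f(c_4) = f(0.735625) = -0.005786
  f(a) × f(c) ≥ 0, new interval: [0.735625, 0.806250]

After 4 iteration(s), the approximation is c_4 = 0.735625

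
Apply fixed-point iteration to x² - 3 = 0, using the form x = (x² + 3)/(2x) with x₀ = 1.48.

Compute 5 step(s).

Equation: x² - 3 = 0
Fixed-point form: x = (x² + 3)/(2x)
x₀ = 1.48

x_1 = g(1.480000) = 1.753514
x_2 = g(1.753514) = 1.732182
x_3 = g(1.732182) = 1.732051
x_4 = g(1.732051) = 1.732051
x_5 = g(1.732051) = 1.732051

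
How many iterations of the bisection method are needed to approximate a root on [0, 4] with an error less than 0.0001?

We need (b-a)/2^n ≤ 0.0001
(4 - 0)/2^n ≤ 0.0001
4/2^n ≤ 0.0001
2^n ≥ 40000
n ≥ log₂(40000) = 15.29
n ≥ 16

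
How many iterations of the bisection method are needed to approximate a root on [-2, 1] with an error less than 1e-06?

We need (b-a)/2^n ≤ 1e-06
(1 - (-2))/2^n ≤ 1e-06
3/2^n ≤ 1e-06
2^n ≥ 3000000
n ≥ log₂(3000000) = 21.52
n ≥ 22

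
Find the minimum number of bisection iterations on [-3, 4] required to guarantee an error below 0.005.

We need (b-a)/2^n ≤ 0.005
(4 - (-3))/2^n ≤ 0.005
7/2^n ≤ 0.005
2^n ≥ 1400
n ≥ log₂(1400) = 10.45
n ≥ 11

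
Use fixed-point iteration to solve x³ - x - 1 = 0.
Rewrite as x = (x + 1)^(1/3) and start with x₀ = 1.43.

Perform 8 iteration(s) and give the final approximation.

Equation: x³ - x - 1 = 0
Fixed-point form: x = (x + 1)^(1/3)
x₀ = 1.43

x_1 = g(1.430000) = 1.344421
x_2 = g(1.344421) = 1.328450
x_3 = g(1.328450) = 1.325426
x_4 = g(1.325426) = 1.324853
x_5 = g(1.324853) = 1.324744
x_6 = g(1.324744) = 1.324723
x_7 = g(1.324723) = 1.324719
x_8 = g(1.324719) = 1.324718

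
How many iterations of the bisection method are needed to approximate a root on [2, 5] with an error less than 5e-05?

We need (b-a)/2^n ≤ 5e-05
(5 - 2)/2^n ≤ 5e-05
3/2^n ≤ 5e-05
2^n ≥ 60000
n ≥ log₂(60000) = 15.87
n ≥ 16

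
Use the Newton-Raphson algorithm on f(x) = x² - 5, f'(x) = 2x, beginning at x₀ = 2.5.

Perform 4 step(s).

f(x) = x² - 5
f'(x) = 2x
x₀ = 2.5

Newton-Raphson formula: x_{n+1} = x_n - f(x_n)/f'(x_n)

Iteration 1:
  f(2.500000) = 1.250000
  f'(2.500000) = 5.000000
  x_1 = 2.500000 - 1.250000/5.000000 = 2.250000
Iteration 2:
  f(2.250000) = 0.062500
  f'(2.250000) = 4.500000
  x_2 = 2.250000 - 0.062500/4.500000 = 2.236111
Iteration 3:
  f(2.236111) = 0.000193
  f'(2.236111) = 4.472222
  x_3 = 2.236111 - 0.000193/4.472222 = 2.236068
Iteration 4:
  f(2.236068) = 0.000000
  f'(2.236068) = 4.472136
  x_4 = 2.236068 - 0.000000/4.472136 = 2.236068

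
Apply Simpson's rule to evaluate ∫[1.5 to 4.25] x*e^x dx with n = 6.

f(x) = x*e^x
a = 1.5, b = 4.25, n = 6
h = (b - a)/n = 0.458333

Simpson's rule: (h/3)[f(x₀) + 4f(x₁) + 2f(x₂) + ... + f(xₙ)]

x_0 = 1.5000, f(x_0) = 6.722534, coefficient = 1
x_1 = 1.9583, f(x_1) = 13.879697, coefficient = 4
x_2 = 2.4167, f(x_2) = 27.087053, coefficient = 2
x_3 = 2.8750, f(x_3) = 50.960594, coefficient = 4
x_4 = 3.3333, f(x_4) = 93.438750, coefficient = 2
x_5 = 3.7917, f(x_5) = 168.085427, coefficient = 4
x_6 = 4.2500, f(x_6) = 297.948002, coefficient = 1

I ≈ (0.458333/3) × 1477.425012 = 225.717710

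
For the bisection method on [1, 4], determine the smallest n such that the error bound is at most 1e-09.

We need (b-a)/2^n ≤ 1e-09
(4 - 1)/2^n ≤ 1e-09
3/2^n ≤ 1e-09
2^n ≥ 3000000000
n ≥ log₂(3000000000) = 31.48
n ≥ 32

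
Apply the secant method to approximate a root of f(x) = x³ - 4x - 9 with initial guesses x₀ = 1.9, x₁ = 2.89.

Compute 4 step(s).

f(x) = x³ - 4x - 9
x₀ = 1.9, x₁ = 2.89

Secant formula: x_{n+1} = x_n - f(x_n)(x_n - x_{n-1})/(f(x_n) - f(x_{n-1}))

Iteration 1:
  f(1.900000) = -9.741000
  f(2.890000) = 3.577569
  x_2 = 2.890000 - 3.577569×(2.890000 - 1.900000)/(3.577569 - (-9.741000))
       = 2.624071
Iteration 2:
  f(2.890000) = 3.577569
  f(2.624071) = -1.427590
  x_3 = 2.624071 - (-1.427590)×(2.624071 - 2.890000)/(-1.427590 - 3.577569)
       = 2.699920
Iteration 3:
  f(2.624071) = -1.427590
  f(2.699920) = -0.118424
  x_4 = 2.699920 - (-0.118424)×(2.699920 - 2.624071)/(-0.118424 - (-1.427590))
       = 2.706781
Iteration 4:
  f(2.699920) = -0.118424
  f(2.706781) = 0.004557
  x_5 = 2.706781 - 0.004557×(2.706781 - 2.699920)/(0.004557 - (-0.118424))
       = 2.706527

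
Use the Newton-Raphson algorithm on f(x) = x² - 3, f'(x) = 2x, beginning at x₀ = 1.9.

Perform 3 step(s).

f(x) = x² - 3
f'(x) = 2x
x₀ = 1.9

Newton-Raphson formula: x_{n+1} = x_n - f(x_n)/f'(x_n)

Iteration 1:
  f(1.900000) = 0.610000
  f'(1.900000) = 3.800000
  x_1 = 1.900000 - 0.610000/3.800000 = 1.739474
Iteration 2:
  f(1.739474) = 0.025769
  f'(1.739474) = 3.478947
  x_2 = 1.739474 - 0.025769/3.478947 = 1.732067
Iteration 3:
  f(1.732067) = 0.000055
  f'(1.732067) = 3.464133
  x_3 = 1.732067 - 0.000055/3.464133 = 1.732051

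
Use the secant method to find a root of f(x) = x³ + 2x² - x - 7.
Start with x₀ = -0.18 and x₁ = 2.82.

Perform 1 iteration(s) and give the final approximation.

f(x) = x³ + 2x² - x - 7
x₀ = -0.18, x₁ = 2.82

Secant formula: x_{n+1} = x_n - f(x_n)(x_n - x_{n-1})/(f(x_n) - f(x_{n-1}))

Iteration 1:
  f(-0.180000) = -6.761032
  f(2.820000) = 28.510568
  x_2 = 2.820000 - 28.510568×(2.820000 - (-0.180000))/(28.510568 - (-6.761032))
       = 0.395055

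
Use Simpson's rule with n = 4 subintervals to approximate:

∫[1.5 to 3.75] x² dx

f(x) = x²
a = 1.5, b = 3.75, n = 4
h = (b - a)/n = 0.562500

Simpson's rule: (h/3)[f(x₀) + 4f(x₁) + 2f(x₂) + ... + f(xₙ)]

x_0 = 1.5000, f(x_0) = 2.250000, coefficient = 1
x_1 = 2.0625, f(x_1) = 4.253906, coefficient = 4
x_2 = 2.6250, f(x_2) = 6.890625, coefficient = 2
x_3 = 3.1875, f(x_3) = 10.160156, coefficient = 4
x_4 = 3.7500, f(x_4) = 14.062500, coefficient = 1

I ≈ (0.562500/3) × 87.750000 = 16.453125
Exact value: 16.453125
Error: 0.000000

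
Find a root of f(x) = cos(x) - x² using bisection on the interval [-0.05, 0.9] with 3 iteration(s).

f(x) = cos(x) - x²
Initial interval: [-0.05, 0.9]

Iteration 1:
  c_1 = (-0.050000 + 0.900000)/2 = 0.425000
  f(c_1) = f(0.425000) = 0.730414
  f(a) × f(c) ≥ 0, new interval: [0.425000, 0.900000]
Iteration 2:
  c_2 = (0.425000 + 0.900000)/2 = 0.662500
  f(c_2) = f(0.662500) = 0.349551
  f(a) × f(c) ≥ 0, new interval: [0.662500, 0.900000]
Iteration 3:
  c_3 = (0.662500 + 0.900000)/2 = 0.781250
  f(c_3) = f(0.781250) = 0.099682
  f(a) × f(c) ≥ 0, new interval: [0.781250, 0.900000]

After 3 iteration(s), the approximation is c_3 = 0.781250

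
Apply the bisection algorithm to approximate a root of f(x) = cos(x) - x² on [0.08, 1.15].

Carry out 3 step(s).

f(x) = cos(x) - x²
Initial interval: [0.08, 1.15]

Iteration 1:
  c_1 = (0.080000 + 1.150000)/2 = 0.615000
  f(c_1) = f(0.615000) = 0.438548
  f(a) × f(c) ≥ 0, new interval: [0.615000, 1.150000]
Iteration 2:
  c_2 = (0.615000 + 1.150000)/2 = 0.882500
  f(c_2) = f(0.882500) = -0.143584
  f(a) × f(c) < 0, new interval: [0.615000, 0.882500]
Iteration 3:
  c_3 = (0.615000 + 0.882500)/2 = 0.748750
  f(c_3) = f(0.748750) = 0.171914
  f(a) × f(c) ≥ 0, new interval: [0.748750, 0.882500]

After 3 iteration(s), the approximation is c_3 = 0.748750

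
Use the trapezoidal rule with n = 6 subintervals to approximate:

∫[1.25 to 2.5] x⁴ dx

f(x) = x⁴
a = 1.25, b = 2.5, n = 6
h = (b - a)/n = 0.208333

Trapezoidal rule: (h/2)[f(x₀) + 2f(x₁) + 2f(x₂) + ... + f(xₙ)]

x_0 = 1.2500, f(x_0) = 2.441406, coefficient = 1
x_1 = 1.4583, f(x_1) = 4.523006, coefficient = 2
x_2 = 1.6667, f(x_2) = 7.716049, coefficient = 2
x_3 = 1.8750, f(x_3) = 12.359619, coefficient = 2
x_4 = 2.0833, f(x_4) = 18.838011, coefficient = 2
x_5 = 2.2917, f(x_5) = 27.580732, coefficient = 2
x_6 = 2.5000, f(x_6) = 39.062500, coefficient = 1

I ≈ (0.208333/2) × 183.538743 = 19.118619
Exact value: 18.920898
Error: 0.197721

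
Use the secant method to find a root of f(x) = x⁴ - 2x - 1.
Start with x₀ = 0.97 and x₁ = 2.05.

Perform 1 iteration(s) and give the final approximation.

f(x) = x⁴ - 2x - 1
x₀ = 0.97, x₁ = 2.05

Secant formula: x_{n+1} = x_n - f(x_n)(x_n - x_{n-1})/(f(x_n) - f(x_{n-1}))

Iteration 1:
  f(0.970000) = -2.054707
  f(2.050000) = 12.561006
  x_2 = 2.050000 - 12.561006×(2.050000 - 0.970000)/(12.561006 - (-2.054707))
       = 1.121829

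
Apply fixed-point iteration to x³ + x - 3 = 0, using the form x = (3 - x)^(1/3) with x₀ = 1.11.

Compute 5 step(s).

Equation: x³ + x - 3 = 0
Fixed-point form: x = (3 - x)^(1/3)
x₀ = 1.11

x_1 = g(1.110000) = 1.236386
x_2 = g(1.236386) = 1.208188
x_3 = g(1.208188) = 1.214593
x_4 = g(1.214593) = 1.213144
x_5 = g(1.213144) = 1.213472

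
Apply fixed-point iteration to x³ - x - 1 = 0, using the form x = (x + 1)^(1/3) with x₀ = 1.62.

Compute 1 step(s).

Equation: x³ - x - 1 = 0
Fixed-point form: x = (x + 1)^(1/3)
x₀ = 1.62

x_1 = g(1.620000) = 1.378586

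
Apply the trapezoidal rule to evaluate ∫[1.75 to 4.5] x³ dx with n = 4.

f(x) = x³
a = 1.75, b = 4.5, n = 4
h = (b - a)/n = 0.687500

Trapezoidal rule: (h/2)[f(x₀) + 2f(x₁) + 2f(x₂) + ... + f(xₙ)]

x_0 = 1.7500, f(x_0) = 5.359375, coefficient = 1
x_1 = 2.4375, f(x_1) = 14.482178, coefficient = 2
x_2 = 3.1250, f(x_2) = 30.517578, coefficient = 2
x_3 = 3.8125, f(x_3) = 55.415283, coefficient = 2
x_4 = 4.5000, f(x_4) = 91.125000, coefficient = 1

I ≈ (0.687500/2) × 297.314453 = 102.201843
Exact value: 100.170898
Error: 2.030945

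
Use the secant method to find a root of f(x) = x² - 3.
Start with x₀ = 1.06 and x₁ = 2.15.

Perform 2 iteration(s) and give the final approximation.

f(x) = x² - 3
x₀ = 1.06, x₁ = 2.15

Secant formula: x_{n+1} = x_n - f(x_n)(x_n - x_{n-1})/(f(x_n) - f(x_{n-1}))

Iteration 1:
  f(1.060000) = -1.876400
  f(2.150000) = 1.622500
  x_2 = 2.150000 - 1.622500×(2.150000 - 1.060000)/(1.622500 - (-1.876400))
       = 1.644548
Iteration 2:
  f(2.150000) = 1.622500
  f(1.644548) = -0.295461
  x_3 = 1.644548 - (-0.295461)×(1.644548 - 2.150000)/(-0.295461 - 1.622500)
       = 1.722413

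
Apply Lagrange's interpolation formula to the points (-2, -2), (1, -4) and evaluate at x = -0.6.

Lagrange interpolation formula:
P(x) = Σ yᵢ × Lᵢ(x)
where Lᵢ(x) = Π_{j≠i} (x - xⱼ)/(xᵢ - xⱼ)

L_0(-0.6) = (-0.6 - 1)/(-2 - 1) = 0.533333
L_1(-0.6) = (-0.6 - (-2))/(1 - (-2)) = 0.466667

P(-0.6) = (-2)×L_0(-0.6) + (-4)×L_1(-0.6)
P(-0.6) = -2.933333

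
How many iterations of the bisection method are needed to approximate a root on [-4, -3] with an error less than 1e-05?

We need (b-a)/2^n ≤ 1e-05
(-3 - (-4))/2^n ≤ 1e-05
1/2^n ≤ 1e-05
2^n ≥ 100000
n ≥ log₂(100000) = 16.61
n ≥ 17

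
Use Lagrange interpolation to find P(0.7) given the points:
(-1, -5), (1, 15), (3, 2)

Lagrange interpolation formula:
P(x) = Σ yᵢ × Lᵢ(x)
where Lᵢ(x) = Π_{j≠i} (x - xⱼ)/(xᵢ - xⱼ)

L_0(0.7) = (0.7 - 1)/(-1 - 1) × (0.7 - 3)/(-1 - 3) = 0.086250
L_1(0.7) = (0.7 - (-1))/(1 - (-1)) × (0.7 - 3)/(1 - 3) = 0.977500
L_2(0.7) = (0.7 - (-1))/(3 - (-1)) × (0.7 - 1)/(3 - 1) = -0.063750

P(0.7) = (-5)×L_0(0.7) + 15×L_1(0.7) + 2×L_2(0.7)
P(0.7) = 14.103750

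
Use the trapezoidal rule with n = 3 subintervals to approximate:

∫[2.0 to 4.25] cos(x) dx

f(x) = cos(x)
a = 2.0, b = 4.25, n = 3
h = (b - a)/n = 0.750000

Trapezoidal rule: (h/2)[f(x₀) + 2f(x₁) + 2f(x₂) + ... + f(xₙ)]

x_0 = 2.0000, f(x_0) = -0.416147, coefficient = 1
x_1 = 2.7500, f(x_1) = -0.924302, coefficient = 2
x_2 = 3.5000, f(x_2) = -0.936457, coefficient = 2
x_3 = 4.2500, f(x_3) = -0.446087, coefficient = 1

I ≈ (0.750000/2) × -4.583752 = -1.718907
Exact value: -1.804287
Error: 0.085380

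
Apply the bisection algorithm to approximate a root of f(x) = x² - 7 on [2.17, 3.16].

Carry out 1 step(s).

f(x) = x² - 7
Initial interval: [2.17, 3.16]

Iteration 1:
  c_1 = (2.170000 + 3.160000)/2 = 2.665000
  f(c_1) = f(2.665000) = 0.102225
  f(a) × f(c) < 0, new interval: [2.170000, 2.665000]

After 1 iteration(s), the approximation is c_1 = 2.665000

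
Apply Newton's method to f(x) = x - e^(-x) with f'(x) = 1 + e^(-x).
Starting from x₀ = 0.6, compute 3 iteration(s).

f(x) = x - e^(-x)
f'(x) = 1 + e^(-x)
x₀ = 0.6

Newton-Raphson formula: x_{n+1} = x_n - f(x_n)/f'(x_n)

Iteration 1:
  f(0.600000) = 0.051188
  f'(0.600000) = 1.548812
  x_1 = 0.600000 - 0.051188/1.548812 = 0.566950
Iteration 2:
  f(0.566950) = -0.000303
  f'(0.566950) = 1.567253
  x_2 = 0.566950 - (-0.000303)/1.567253 = 0.567143
Iteration 3:
  f(0.567143) = 0.000000
  f'(0.567143) = 1.567143
  x_3 = 0.567143 - 0.000000/1.567143 = 0.567143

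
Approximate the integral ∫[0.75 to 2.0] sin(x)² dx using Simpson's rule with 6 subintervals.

f(x) = sin(x)²
a = 0.75, b = 2.0, n = 6
h = (b - a)/n = 0.208333

Simpson's rule: (h/3)[f(x₀) + 4f(x₁) + 2f(x₂) + ... + f(xₙ)]

x_0 = 0.7500, f(x_0) = 0.464631, coefficient = 1
x_1 = 0.9583, f(x_1) = 0.669508, coefficient = 4
x_2 = 1.1667, f(x_2) = 0.845379, coefficient = 2
x_3 = 1.3750, f(x_3) = 0.962151, coefficient = 4
x_4 = 1.5833, f(x_4) = 0.999843, coefficient = 2
x_5 = 1.7917, f(x_5) = 0.952004, coefficient = 4
x_6 = 2.0000, f(x_6) = 0.826822, coefficient = 1

I ≈ (0.208333/3) × 15.316551 = 1.063649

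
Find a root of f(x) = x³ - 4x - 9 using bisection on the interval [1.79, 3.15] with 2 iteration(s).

f(x) = x³ - 4x - 9
Initial interval: [1.79, 3.15]

Iteration 1:
  c_1 = (1.790000 + 3.150000)/2 = 2.470000
  f(c_1) = f(2.470000) = -3.810777
  f(a) × f(c) ≥ 0, new interval: [2.470000, 3.150000]
Iteration 2:
  c_2 = (2.470000 + 3.150000)/2 = 2.810000
  f(c_2) = f(2.810000) = 1.948041
  f(a) × f(c) < 0, new interval: [2.470000, 2.810000]

After 2 iteration(s), the approximation is c_2 = 2.810000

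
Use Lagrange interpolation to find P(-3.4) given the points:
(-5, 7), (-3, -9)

Lagrange interpolation formula:
P(x) = Σ yᵢ × Lᵢ(x)
where Lᵢ(x) = Π_{j≠i} (x - xⱼ)/(xᵢ - xⱼ)

L_0(-3.4) = (-3.4 - (-3))/(-5 - (-3)) = 0.200000
L_1(-3.4) = (-3.4 - (-5))/(-3 - (-5)) = 0.800000

P(-3.4) = 7×L_0(-3.4) + (-9)×L_1(-3.4)
P(-3.4) = -5.800000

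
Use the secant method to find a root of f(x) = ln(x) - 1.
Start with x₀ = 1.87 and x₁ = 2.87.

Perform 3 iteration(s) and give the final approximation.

f(x) = ln(x) - 1
x₀ = 1.87, x₁ = 2.87

Secant formula: x_{n+1} = x_n - f(x_n)(x_n - x_{n-1})/(f(x_n) - f(x_{n-1}))

Iteration 1:
  f(1.870000) = -0.374062
  f(2.870000) = 0.054312
  x_2 = 2.870000 - 0.054312×(2.870000 - 1.870000)/(0.054312 - (-0.374062))
       = 2.743213
Iteration 2:
  f(2.870000) = 0.054312
  f(2.743213) = 0.009130
  x_3 = 2.743213 - 0.009130×(2.743213 - 2.870000)/(0.009130 - 0.054312)
       = 2.717593
Iteration 3:
  f(2.743213) = 0.009130
  f(2.717593) = -0.000253
  x_4 = 2.717593 - (-0.000253)×(2.717593 - 2.743213)/(-0.000253 - 0.009130)
       = 2.718285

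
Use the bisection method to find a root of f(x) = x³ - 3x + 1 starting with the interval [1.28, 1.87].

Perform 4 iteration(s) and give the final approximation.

f(x) = x³ - 3x + 1
Initial interval: [1.28, 1.87]

Iteration 1:
  c_1 = (1.280000 + 1.870000)/2 = 1.575000
  f(c_1) = f(1.575000) = 0.181984
  f(a) × f(c) < 0, new interval: [1.280000, 1.575000]
Iteration 2:
  c_2 = (1.280000 + 1.575000)/2 = 1.427500
  f(c_2) = f(1.427500) = -0.373603
  f(a) × f(c) ≥ 0, new interval: [1.427500, 1.575000]
Iteration 3:
  c_3 = (1.427500 + 1.575000)/2 = 1.501250
  f(c_3) = f(1.501250) = -0.120305
  f(a) × f(c) ≥ 0, new interval: [1.501250, 1.575000]
Iteration 4:
  c_4 = (1.501250 + 1.575000)/2 = 1.538125
  f(c_4) = f(1.538125) = 0.024565
  f(a) × f(c) < 0, new interval: [1.501250, 1.538125]

After 4 iteration(s), the approximation is c_4 = 1.538125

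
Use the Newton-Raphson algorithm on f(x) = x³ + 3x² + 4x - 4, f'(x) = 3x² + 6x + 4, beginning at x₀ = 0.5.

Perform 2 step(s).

f(x) = x³ + 3x² + 4x - 4
f'(x) = 3x² + 6x + 4
x₀ = 0.5

Newton-Raphson formula: x_{n+1} = x_n - f(x_n)/f'(x_n)

Iteration 1:
  f(0.500000) = -1.125000
  f'(0.500000) = 7.750000
  x_1 = 0.500000 - (-1.125000)/7.750000 = 0.645161
Iteration 2:
  f(0.645161) = 0.097882
  f'(0.645161) = 9.119667
  x_2 = 0.645161 - 0.097882/9.119667 = 0.634428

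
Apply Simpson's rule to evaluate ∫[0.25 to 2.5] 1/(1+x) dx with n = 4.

f(x) = 1/(1+x)
a = 0.25, b = 2.5, n = 4
h = (b - a)/n = 0.562500

Simpson's rule: (h/3)[f(x₀) + 4f(x₁) + 2f(x₂) + ... + f(xₙ)]

x_0 = 0.2500, f(x_0) = 0.800000, coefficient = 1
x_1 = 0.8125, f(x_1) = 0.551724, coefficient = 4
x_2 = 1.3750, f(x_2) = 0.421053, coefficient = 2
x_3 = 1.9375, f(x_3) = 0.340426, coefficient = 4
x_4 = 2.5000, f(x_4) = 0.285714, coefficient = 1

I ≈ (0.562500/3) × 5.496418 = 1.030578
Exact value: 1.029619
Error: 0.000959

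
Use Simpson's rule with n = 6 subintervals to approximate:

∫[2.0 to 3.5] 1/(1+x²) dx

f(x) = 1/(1+x²)
a = 2.0, b = 3.5, n = 6
h = (b - a)/n = 0.250000

Simpson's rule: (h/3)[f(x₀) + 4f(x₁) + 2f(x₂) + ... + f(xₙ)]

x_0 = 2.0000, f(x_0) = 0.200000, coefficient = 1
x_1 = 2.2500, f(x_1) = 0.164948, coefficient = 4
x_2 = 2.5000, f(x_2) = 0.137931, coefficient = 2
x_3 = 2.7500, f(x_3) = 0.116788, coefficient = 4
x_4 = 3.0000, f(x_4) = 0.100000, coefficient = 2
x_5 = 3.2500, f(x_5) = 0.086486, coefficient = 4
x_6 = 3.5000, f(x_6) = 0.075472, coefficient = 1

I ≈ (0.250000/3) × 2.224227 = 0.185352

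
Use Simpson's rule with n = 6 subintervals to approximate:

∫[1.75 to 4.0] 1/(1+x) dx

f(x) = 1/(1+x)
a = 1.75, b = 4.0, n = 6
h = (b - a)/n = 0.375000

Simpson's rule: (h/3)[f(x₀) + 4f(x₁) + 2f(x₂) + ... + f(xₙ)]

x_0 = 1.7500, f(x_0) = 0.363636, coefficient = 1
x_1 = 2.1250, f(x_1) = 0.320000, coefficient = 4
x_2 = 2.5000, f(x_2) = 0.285714, coefficient = 2
x_3 = 2.8750, f(x_3) = 0.258065, coefficient = 4
x_4 = 3.2500, f(x_4) = 0.235294, coefficient = 2
x_5 = 3.6250, f(x_5) = 0.216216, coefficient = 4
x_6 = 4.0000, f(x_6) = 0.200000, coefficient = 1

I ≈ (0.375000/3) × 4.782776 = 0.597847
Exact value: 0.597837
Error: 0.000010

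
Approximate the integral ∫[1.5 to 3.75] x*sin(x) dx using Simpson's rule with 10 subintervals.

f(x) = x*sin(x)
a = 1.5, b = 3.75, n = 10
h = (b - a)/n = 0.225000

Simpson's rule: (h/3)[f(x₀) + 4f(x₁) + 2f(x₂) + ... + f(xₙ)]

x_0 = 1.5000, f(x_0) = 1.496242, coefficient = 1
x_1 = 1.7250, f(x_1) = 1.704531, coefficient = 4
x_2 = 1.9500, f(x_2) = 1.811471, coefficient = 2
x_3 = 2.1750, f(x_3) = 1.789927, coefficient = 4
x_4 = 2.4000, f(x_4) = 1.621112, coefficient = 2
x_5 = 2.6250, f(x_5) = 1.296541, coefficient = 4
x_6 = 2.8500, f(x_6) = 0.819312, coefficient = 2
x_7 = 3.0750, f(x_7) = 0.204621, coefficient = 4
x_8 = 3.3000, f(x_8) = -0.520561, coefficient = 2
x_9 = 3.5250, f(x_9) = -1.318641, coefficient = 4
x_10 = 3.7500, f(x_10) = -2.143355, coefficient = 1

I ≈ (0.225000/3) × 21.523472 = 1.614260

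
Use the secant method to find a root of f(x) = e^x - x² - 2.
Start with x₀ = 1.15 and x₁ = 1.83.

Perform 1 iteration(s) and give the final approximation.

f(x) = e^x - x² - 2
x₀ = 1.15, x₁ = 1.83

Secant formula: x_{n+1} = x_n - f(x_n)(x_n - x_{n-1})/(f(x_n) - f(x_{n-1}))

Iteration 1:
  f(1.150000) = -0.164307
  f(1.830000) = 0.884987
  x_2 = 1.830000 - 0.884987×(1.830000 - 1.150000)/(0.884987 - (-0.164307))
       = 1.256480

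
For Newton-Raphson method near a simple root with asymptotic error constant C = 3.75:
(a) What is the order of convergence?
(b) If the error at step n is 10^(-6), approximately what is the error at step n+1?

(a) Newton-Raphson has quadratic (order 2) convergence near simple roots.
    This means |e_{n+1}| ≈ C|e_n|².

(b) With |e_n| = 10^(-6) and C = 3.75:
    |e_{n+1}| ≈ 3.75 × (10^(-6))² = 3.75 × 10^(-12)

(a) 2 (quadratic); (b) |e_{n+1}| ≈ 3.750e-12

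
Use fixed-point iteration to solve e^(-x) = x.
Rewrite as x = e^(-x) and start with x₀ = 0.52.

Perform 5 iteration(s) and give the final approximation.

Equation: e^(-x) = x
Fixed-point form: x = e^(-x)
x₀ = 0.52

x_1 = g(0.520000) = 0.594521
x_2 = g(0.594521) = 0.551827
x_3 = g(0.551827) = 0.575897
x_4 = g(0.575897) = 0.562201
x_5 = g(0.562201) = 0.569953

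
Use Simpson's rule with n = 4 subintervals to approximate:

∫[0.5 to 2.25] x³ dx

f(x) = x³
a = 0.5, b = 2.25, n = 4
h = (b - a)/n = 0.437500

Simpson's rule: (h/3)[f(x₀) + 4f(x₁) + 2f(x₂) + ... + f(xₙ)]

x_0 = 0.5000, f(x_0) = 0.125000, coefficient = 1
x_1 = 0.9375, f(x_1) = 0.823975, coefficient = 4
x_2 = 1.3750, f(x_2) = 2.599609, coefficient = 2
x_3 = 1.8125, f(x_3) = 5.954346, coefficient = 4
x_4 = 2.2500, f(x_4) = 11.390625, coefficient = 1

I ≈ (0.437500/3) × 43.828125 = 6.391602
Exact value: 6.391602
Error: 0.000000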